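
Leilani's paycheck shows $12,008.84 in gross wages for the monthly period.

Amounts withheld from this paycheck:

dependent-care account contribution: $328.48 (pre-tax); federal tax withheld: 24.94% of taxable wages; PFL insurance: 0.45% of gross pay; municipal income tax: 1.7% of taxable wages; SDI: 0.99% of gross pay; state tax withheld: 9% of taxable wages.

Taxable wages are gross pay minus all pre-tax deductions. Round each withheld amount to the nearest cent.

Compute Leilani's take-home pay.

$7,344.55

Dependent-care account contribution: $328.48
Taxable wages = $12,008.84 − $328.48 = $11,680.36
State tax withheld: $11,680.36 × 0.09 = $1,051.23
Municipal income tax: $11,680.36 × 0.017 = $198.57
Federal tax withheld: $11,680.36 × 0.2494 = $2,913.08
PFL insurance: $12,008.84 × 0.0045 = $54.04
SDI: $12,008.84 × 0.0099 = $118.89
Total deductions = $328.48 + $1,051.23 + $198.57 + $2,913.08 + $54.04 + $118.89 = $4,664.29
Net pay = $12,008.84 − $4,664.29 = $7,344.55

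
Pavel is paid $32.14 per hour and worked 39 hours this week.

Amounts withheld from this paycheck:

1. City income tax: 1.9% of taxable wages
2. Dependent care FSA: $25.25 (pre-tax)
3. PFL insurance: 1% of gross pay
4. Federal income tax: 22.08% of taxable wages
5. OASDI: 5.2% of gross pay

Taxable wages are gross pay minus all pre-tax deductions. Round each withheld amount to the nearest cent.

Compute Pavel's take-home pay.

$855.97

Gross pay: 39 × $32.14 = $1253.46
Dependent care FSA: $25.25
Taxable wages = $1253.46 − $25.25 = $1228.21
Federal income tax: $1228.21 × 0.2208 = $271.19
City income tax: $1228.21 × 0.019 = $23.34
PFL insurance: $1253.46 × 0.01 = $12.53
OASDI: $1253.46 × 0.052 = $65.18
Total deductions = $25.25 + $271.19 + $23.34 + $12.53 + $65.18 = $397.49
Net pay = $1253.46 − $397.49 = $855.97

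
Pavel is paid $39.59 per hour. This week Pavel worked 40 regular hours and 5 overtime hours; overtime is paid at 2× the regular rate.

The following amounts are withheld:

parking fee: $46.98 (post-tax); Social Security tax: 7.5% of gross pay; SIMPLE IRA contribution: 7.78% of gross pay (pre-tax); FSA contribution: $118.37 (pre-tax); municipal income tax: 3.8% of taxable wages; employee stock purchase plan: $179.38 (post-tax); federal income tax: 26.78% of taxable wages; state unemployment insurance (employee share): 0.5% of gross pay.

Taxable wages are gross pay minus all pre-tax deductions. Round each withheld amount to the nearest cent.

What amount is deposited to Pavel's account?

Regular pay: 40 × $39.59 = $1,583.60
Overtime pay: 5 × $39.59 × 2 = $395.90
Gross pay = $1,583.60 + $395.90 = $1,979.50
FSA contribution: $118.37
SIMPLE IRA contribution: $1,979.50 × 0.0778 = $154.01
Pre-tax total = $118.37 + $154.01 = $272.38
Taxable wages = $1,979.50 − $272.38 = $1,707.12
Municipal income tax: $1,707.12 × 0.038 = $64.87
Federal income tax: $1,707.12 × 0.2678 = $457.17
State unemployment insurance (employee share): $1,979.50 × 0.005 = $9.90
Social Security tax: $1,979.50 × 0.075 = $148.46
Parking fee: $46.98
Employee stock purchase plan: $179.38
Total deductions = $118.37 + $154.01 + $64.87 + $457.17 + $9.90 + $148.46 + $46.98 + $179.38 = $1,179.14
Net pay = $1,979.50 − $1,179.14 = $800.36

$800.36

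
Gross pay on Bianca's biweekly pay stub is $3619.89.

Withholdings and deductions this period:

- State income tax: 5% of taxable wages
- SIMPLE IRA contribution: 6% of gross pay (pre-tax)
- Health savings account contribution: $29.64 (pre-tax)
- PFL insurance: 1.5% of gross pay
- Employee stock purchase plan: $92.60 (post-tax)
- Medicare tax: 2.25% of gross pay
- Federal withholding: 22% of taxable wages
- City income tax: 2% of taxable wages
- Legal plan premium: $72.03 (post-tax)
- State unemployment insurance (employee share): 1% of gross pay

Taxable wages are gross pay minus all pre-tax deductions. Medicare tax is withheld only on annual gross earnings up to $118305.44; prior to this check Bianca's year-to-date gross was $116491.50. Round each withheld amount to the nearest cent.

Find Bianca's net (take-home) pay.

SIMPLE IRA contribution: $3619.89 × 0.06 = $217.19
Health savings account contribution: $29.64
Pre-tax total = $217.19 + $29.64 = $246.83
Taxable wages = $3619.89 − $246.83 = $3373.06
State income tax: $3373.06 × 0.05 = $168.65
City income tax: $3373.06 × 0.02 = $67.46
Federal withholding: $3373.06 × 0.22 = $742.07
PFL insurance: $3619.89 × 0.015 = $54.30
State unemployment insurance (employee share): $3619.89 × 0.01 = $36.20
Medicare tax: only $118305.44 − $116491.50 = $1813.94 of this check is subject → $1813.94 × 0.0225 = $40.81
Employee stock purchase plan: $92.60
Legal plan premium: $72.03
Total deductions = $217.19 + $29.64 + $168.65 + $67.46 + $742.07 + $54.30 + $36.20 + $40.81 + $92.60 + $72.03 = $1520.95
Net pay = $3619.89 − $1520.95 = $2098.94

$2098.94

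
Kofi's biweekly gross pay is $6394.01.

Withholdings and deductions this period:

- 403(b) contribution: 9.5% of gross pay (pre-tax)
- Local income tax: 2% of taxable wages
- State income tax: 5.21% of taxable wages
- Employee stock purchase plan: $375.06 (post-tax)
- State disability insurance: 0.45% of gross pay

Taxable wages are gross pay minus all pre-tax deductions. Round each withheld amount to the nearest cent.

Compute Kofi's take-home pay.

$4965.54

403(b) contribution: $6394.01 × 0.095 = $607.43
Taxable wages = $6394.01 − $607.43 = $5786.58
Local income tax: $5786.58 × 0.02 = $115.73
State income tax: $5786.58 × 0.0521 = $301.48
State disability insurance: $6394.01 × 0.0045 = $28.77
Employee stock purchase plan: $375.06
Total deductions = $607.43 + $115.73 + $301.48 + $28.77 + $375.06 = $1428.47
Net pay = $6394.01 − $1428.47 = $4965.54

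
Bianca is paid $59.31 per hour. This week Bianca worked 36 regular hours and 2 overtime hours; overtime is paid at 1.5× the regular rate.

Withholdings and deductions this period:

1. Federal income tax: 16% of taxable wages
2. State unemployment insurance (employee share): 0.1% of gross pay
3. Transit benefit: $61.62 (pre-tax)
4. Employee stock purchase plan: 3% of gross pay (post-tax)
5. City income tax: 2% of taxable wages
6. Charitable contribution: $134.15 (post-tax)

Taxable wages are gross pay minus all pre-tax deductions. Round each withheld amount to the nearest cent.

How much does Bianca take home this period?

$1,640.35

Regular pay: 36 × $59.31 = $2,135.16
Overtime pay: 2 × $59.31 × 1.5 = $177.93
Gross pay = $2,135.16 + $177.93 = $2,313.09
Transit benefit: $61.62
Taxable wages = $2,313.09 − $61.62 = $2,251.47
City income tax: $2,251.47 × 0.02 = $45.03
Federal income tax: $2,251.47 × 0.16 = $360.24
State unemployment insurance (employee share): $2,313.09 × 0.001 = $2.31
Employee stock purchase plan: $2,313.09 × 0.03 = $69.39
Charitable contribution: $134.15
Total deductions = $61.62 + $45.03 + $360.24 + $2.31 + $69.39 + $134.15 = $672.74
Net pay = $2,313.09 − $672.74 = $1,640.35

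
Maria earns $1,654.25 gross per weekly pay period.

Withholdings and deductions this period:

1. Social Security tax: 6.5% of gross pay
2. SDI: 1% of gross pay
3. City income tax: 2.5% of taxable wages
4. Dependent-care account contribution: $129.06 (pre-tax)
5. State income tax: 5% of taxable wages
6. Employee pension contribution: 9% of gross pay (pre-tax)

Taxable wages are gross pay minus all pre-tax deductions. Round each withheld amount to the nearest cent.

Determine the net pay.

Employee pension contribution: $1,654.25 × 0.09 = $148.88
Dependent-care account contribution: $129.06
Pre-tax total = $148.88 + $129.06 = $277.94
Taxable wages = $1,654.25 − $277.94 = $1,376.31
City income tax: $1,376.31 × 0.025 = $34.41
State income tax: $1,376.31 × 0.05 = $68.82
Social Security tax: $1,654.25 × 0.065 = $107.53
SDI: $1,654.25 × 0.01 = $16.54
Total deductions = $148.88 + $129.06 + $34.41 + $68.82 + $107.53 + $16.54 = $505.24
Net pay = $1,654.25 − $505.24 = $1,149.01

$1,149.01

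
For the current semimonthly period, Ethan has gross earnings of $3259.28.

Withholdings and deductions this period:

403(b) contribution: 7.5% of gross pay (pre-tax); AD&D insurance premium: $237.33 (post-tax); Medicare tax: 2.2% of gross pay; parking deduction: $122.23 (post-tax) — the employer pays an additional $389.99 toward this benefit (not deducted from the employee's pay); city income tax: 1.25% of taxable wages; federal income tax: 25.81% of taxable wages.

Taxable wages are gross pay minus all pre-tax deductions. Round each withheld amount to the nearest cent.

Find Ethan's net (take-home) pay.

$1767.75

403(b) contribution: $3259.28 × 0.075 = $244.45
Taxable wages = $3259.28 − $244.45 = $3014.83
City income tax: $3014.83 × 0.0125 = $37.69
Federal income tax: $3014.83 × 0.2581 = $778.13
Medicare tax: $3259.28 × 0.022 = $71.70
AD&D insurance premium: $237.33
Parking deduction: $122.23
(Employer's $389.99 toward parking deduction is not withheld from the employee.)
Total deductions = $244.45 + $37.69 + $778.13 + $71.70 + $237.33 + $122.23 = $1491.53
Net pay = $3259.28 − $1491.53 = $1767.75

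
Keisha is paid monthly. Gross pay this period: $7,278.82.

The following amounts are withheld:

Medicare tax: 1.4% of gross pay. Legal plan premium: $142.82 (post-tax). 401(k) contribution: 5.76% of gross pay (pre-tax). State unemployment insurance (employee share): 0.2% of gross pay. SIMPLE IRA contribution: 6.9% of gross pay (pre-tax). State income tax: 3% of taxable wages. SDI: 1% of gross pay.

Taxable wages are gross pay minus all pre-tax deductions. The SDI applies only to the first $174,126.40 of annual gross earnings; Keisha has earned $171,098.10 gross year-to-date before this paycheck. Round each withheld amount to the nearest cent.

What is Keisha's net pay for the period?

SIMPLE IRA contribution: $7,278.82 × 0.069 = $502.24
401(k) contribution: $7,278.82 × 0.0576 = $419.26
Pre-tax total = $502.24 + $419.26 = $921.50
Taxable wages = $7,278.82 − $921.50 = $6,357.32
State income tax: $6,357.32 × 0.03 = $190.72
State unemployment insurance (employee share): $7,278.82 × 0.002 = $14.56
Medicare tax: $7,278.82 × 0.014 = $101.90
SDI: only $174,126.40 − $171,098.10 = $3,028.30 of this check is subject → $3,028.30 × 0.01 = $30.28
Legal plan premium: $142.82
Total deductions = $502.24 + $419.26 + $190.72 + $14.56 + $101.90 + $30.28 + $142.82 = $1,401.78
Net pay = $7,278.82 − $1,401.78 = $5,877.04

$5,877.04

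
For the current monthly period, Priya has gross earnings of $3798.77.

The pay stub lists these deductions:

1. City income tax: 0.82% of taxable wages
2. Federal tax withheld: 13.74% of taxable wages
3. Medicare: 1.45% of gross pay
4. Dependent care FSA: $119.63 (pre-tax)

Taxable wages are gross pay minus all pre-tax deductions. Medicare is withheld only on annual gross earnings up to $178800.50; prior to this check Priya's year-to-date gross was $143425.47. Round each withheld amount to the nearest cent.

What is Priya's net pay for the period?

Dependent care FSA: $119.63
Taxable wages = $3798.77 − $119.63 = $3679.14
Federal tax withheld: $3679.14 × 0.1374 = $505.51
City income tax: $3679.14 × 0.0082 = $30.17
Medicare: cap not yet reached, full $3798.77 is subject → $3798.77 × 0.0145 = $55.08
Total deductions = $119.63 + $505.51 + $30.17 + $55.08 = $710.39
Net pay = $3798.77 − $710.39 = $3088.38

$3088.38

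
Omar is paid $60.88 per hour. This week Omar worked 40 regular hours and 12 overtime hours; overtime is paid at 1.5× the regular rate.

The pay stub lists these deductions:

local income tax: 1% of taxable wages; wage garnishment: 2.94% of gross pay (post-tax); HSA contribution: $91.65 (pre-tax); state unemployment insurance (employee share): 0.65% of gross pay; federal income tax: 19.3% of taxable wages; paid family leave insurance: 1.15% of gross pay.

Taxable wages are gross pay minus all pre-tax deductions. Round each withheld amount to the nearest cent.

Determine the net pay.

Regular pay: 40 × $60.88 = $2,435.20
Overtime pay: 12 × $60.88 × 1.5 = $1,095.84
Gross pay = $2,435.20 + $1,095.84 = $3,531.04
HSA contribution: $91.65
Taxable wages = $3,531.04 − $91.65 = $3,439.39
Local income tax: $3,439.39 × 0.01 = $34.39
Federal income tax: $3,439.39 × 0.193 = $663.80
Paid family leave insurance: $3,531.04 × 0.0115 = $40.61
State unemployment insurance (employee share): $3,531.04 × 0.0065 = $22.95
Wage garnishment: $3,531.04 × 0.0294 = $103.81
Total deductions = $91.65 + $34.39 + $663.80 + $40.61 + $22.95 + $103.81 = $957.21
Net pay = $3,531.04 − $957.21 = $2,573.83

$2,573.83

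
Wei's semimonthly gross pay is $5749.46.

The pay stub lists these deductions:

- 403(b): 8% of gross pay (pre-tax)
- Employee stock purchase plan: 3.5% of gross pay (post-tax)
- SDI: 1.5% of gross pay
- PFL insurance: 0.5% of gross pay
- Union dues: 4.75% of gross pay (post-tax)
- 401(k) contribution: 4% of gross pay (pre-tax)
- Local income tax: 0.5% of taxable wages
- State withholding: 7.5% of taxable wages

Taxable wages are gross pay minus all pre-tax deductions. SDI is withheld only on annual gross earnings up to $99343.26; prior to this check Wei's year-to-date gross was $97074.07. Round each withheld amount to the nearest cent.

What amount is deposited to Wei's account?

$4117.64

403(b): $5749.46 × 0.08 = $459.96
401(k) contribution: $5749.46 × 0.04 = $229.98
Pre-tax total = $459.96 + $229.98 = $689.94
Taxable wages = $5749.46 − $689.94 = $5059.52
State withholding: $5059.52 × 0.075 = $379.46
Local income tax: $5059.52 × 0.005 = $25.30
PFL insurance: $5749.46 × 0.005 = $28.75
SDI: only $99343.26 − $97074.07 = $2269.19 of this check is subject → $2269.19 × 0.015 = $34.04
Union dues: $5749.46 × 0.0475 = $273.10
Employee stock purchase plan: $5749.46 × 0.035 = $201.23
Total deductions = $459.96 + $229.98 + $379.46 + $25.30 + $28.75 + $34.04 + $273.10 + $201.23 = $1631.82
Net pay = $5749.46 − $1631.82 = $4117.64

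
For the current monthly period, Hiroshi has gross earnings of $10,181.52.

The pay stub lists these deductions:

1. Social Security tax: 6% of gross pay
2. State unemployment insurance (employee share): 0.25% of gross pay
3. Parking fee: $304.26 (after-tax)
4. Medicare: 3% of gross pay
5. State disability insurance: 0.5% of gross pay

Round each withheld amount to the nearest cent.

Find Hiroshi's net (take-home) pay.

$8,884.56

Social Security tax: $10,181.52 × 0.06 = $610.89
Medicare: $10,181.52 × 0.03 = $305.45
State unemployment insurance (employee share): $10,181.52 × 0.0025 = $25.45
State disability insurance: $10,181.52 × 0.005 = $50.91
Parking fee: $304.26
Total deductions = $610.89 + $305.45 + $25.45 + $50.91 + $304.26 = $1,296.96
Net pay = $10,181.52 − $1,296.96 = $8,884.56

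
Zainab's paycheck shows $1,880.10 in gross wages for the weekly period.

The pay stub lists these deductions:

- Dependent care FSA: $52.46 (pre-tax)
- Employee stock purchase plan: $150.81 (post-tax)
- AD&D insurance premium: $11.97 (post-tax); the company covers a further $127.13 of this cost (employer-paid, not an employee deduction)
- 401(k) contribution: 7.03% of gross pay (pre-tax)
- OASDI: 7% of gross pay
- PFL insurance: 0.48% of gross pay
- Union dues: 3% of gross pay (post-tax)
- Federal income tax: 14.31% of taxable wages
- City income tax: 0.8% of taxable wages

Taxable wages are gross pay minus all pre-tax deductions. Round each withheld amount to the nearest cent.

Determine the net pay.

401(k) contribution: $1,880.10 × 0.0703 = $132.17
Dependent care FSA: $52.46
Pre-tax total = $132.17 + $52.46 = $184.63
Taxable wages = $1,880.10 − $184.63 = $1,695.47
City income tax: $1,695.47 × 0.008 = $13.56
Federal income tax: $1,695.47 × 0.1431 = $242.62
PFL insurance: $1,880.10 × 0.0048 = $9.02
OASDI: $1,880.10 × 0.07 = $131.61
Employee stock purchase plan: $150.81
Union dues: $1,880.10 × 0.03 = $56.40
AD&D insurance premium: $11.97
(Employer's $127.13 toward AD&D insurance premium is not withheld from the employee.)
Total deductions = $132.17 + $52.46 + $13.56 + $242.62 + $9.02 + $131.61 + $150.81 + $56.40 + $11.97 = $800.62
Net pay = $1,880.10 − $800.62 = $1,079.48

$1,079.48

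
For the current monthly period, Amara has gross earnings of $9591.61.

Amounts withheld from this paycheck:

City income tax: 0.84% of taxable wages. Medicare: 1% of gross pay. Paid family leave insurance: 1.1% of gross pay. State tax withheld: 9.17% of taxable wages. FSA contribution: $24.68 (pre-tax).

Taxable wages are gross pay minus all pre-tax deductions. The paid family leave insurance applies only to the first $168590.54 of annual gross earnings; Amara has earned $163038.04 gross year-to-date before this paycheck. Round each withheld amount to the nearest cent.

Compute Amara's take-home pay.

$8452.28

FSA contribution: $24.68
Taxable wages = $9591.61 − $24.68 = $9566.93
City income tax: $9566.93 × 0.0084 = $80.36
State tax withheld: $9566.93 × 0.0917 = $877.29
Paid family leave insurance: only $168590.54 − $163038.04 = $5552.50 of this check is subject → $5552.50 × 0.011 = $61.08
Medicare: $9591.61 × 0.01 = $95.92
Total deductions = $24.68 + $80.36 + $877.29 + $61.08 + $95.92 = $1139.33
Net pay = $9591.61 − $1139.33 = $8452.28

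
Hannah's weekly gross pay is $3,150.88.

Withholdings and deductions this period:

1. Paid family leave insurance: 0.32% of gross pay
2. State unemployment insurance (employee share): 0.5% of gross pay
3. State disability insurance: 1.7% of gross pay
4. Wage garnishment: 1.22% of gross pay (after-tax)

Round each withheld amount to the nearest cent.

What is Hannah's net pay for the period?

$3,033.05

State disability insurance: $3,150.88 × 0.017 = $53.56
State unemployment insurance (employee share): $3,150.88 × 0.005 = $15.75
Paid family leave insurance: $3,150.88 × 0.0032 = $10.08
Wage garnishment: $3,150.88 × 0.0122 = $38.44
Total deductions = $53.56 + $15.75 + $10.08 + $38.44 = $117.83
Net pay = $3,150.88 − $117.83 = $3,033.05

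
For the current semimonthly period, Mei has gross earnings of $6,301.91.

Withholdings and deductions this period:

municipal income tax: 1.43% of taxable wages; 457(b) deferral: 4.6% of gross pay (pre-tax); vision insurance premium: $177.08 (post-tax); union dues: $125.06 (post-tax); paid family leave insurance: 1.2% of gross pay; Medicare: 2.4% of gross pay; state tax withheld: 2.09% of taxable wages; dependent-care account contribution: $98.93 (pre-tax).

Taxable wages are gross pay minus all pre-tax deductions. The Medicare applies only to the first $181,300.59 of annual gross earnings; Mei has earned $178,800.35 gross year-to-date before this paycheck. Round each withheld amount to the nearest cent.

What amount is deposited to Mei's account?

Dependent-care account contribution: $98.93
457(b) deferral: $6,301.91 × 0.046 = $289.89
Pre-tax total = $98.93 + $289.89 = $388.82
Taxable wages = $6,301.91 − $388.82 = $5,913.09
Municipal income tax: $5,913.09 × 0.0143 = $84.56
State tax withheld: $5,913.09 × 0.0209 = $123.58
Paid family leave insurance: $6,301.91 × 0.012 = $75.62
Medicare: only $181,300.59 − $178,800.35 = $2,500.24 of this check is subject → $2,500.24 × 0.024 = $60.01
Union dues: $125.06
Vision insurance premium: $177.08
Total deductions = $98.93 + $289.89 + $84.56 + $123.58 + $75.62 + $60.01 + $125.06 + $177.08 = $1,034.73
Net pay = $6,301.91 − $1,034.73 = $5,267.18

$5,267.18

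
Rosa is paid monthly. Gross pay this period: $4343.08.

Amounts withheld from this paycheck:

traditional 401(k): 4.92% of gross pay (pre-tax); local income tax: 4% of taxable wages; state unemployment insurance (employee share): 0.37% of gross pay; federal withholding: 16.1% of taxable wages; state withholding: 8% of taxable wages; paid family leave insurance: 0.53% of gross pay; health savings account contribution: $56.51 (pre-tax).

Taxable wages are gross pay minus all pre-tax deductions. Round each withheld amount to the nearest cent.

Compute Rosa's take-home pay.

$2889.31

Traditional 401(k): $4343.08 × 0.0492 = $213.68
Health savings account contribution: $56.51
Pre-tax total = $213.68 + $56.51 = $270.19
Taxable wages = $4343.08 − $270.19 = $4072.89
Local income tax: $4072.89 × 0.04 = $162.92
Federal withholding: $4072.89 × 0.161 = $655.74
State withholding: $4072.89 × 0.08 = $325.83
State unemployment insurance (employee share): $4343.08 × 0.0037 = $16.07
Paid family leave insurance: $4343.08 × 0.0053 = $23.02
Total deductions = $213.68 + $56.51 + $162.92 + $655.74 + $325.83 + $16.07 + $23.02 = $1453.77
Net pay = $4343.08 − $1453.77 = $2889.31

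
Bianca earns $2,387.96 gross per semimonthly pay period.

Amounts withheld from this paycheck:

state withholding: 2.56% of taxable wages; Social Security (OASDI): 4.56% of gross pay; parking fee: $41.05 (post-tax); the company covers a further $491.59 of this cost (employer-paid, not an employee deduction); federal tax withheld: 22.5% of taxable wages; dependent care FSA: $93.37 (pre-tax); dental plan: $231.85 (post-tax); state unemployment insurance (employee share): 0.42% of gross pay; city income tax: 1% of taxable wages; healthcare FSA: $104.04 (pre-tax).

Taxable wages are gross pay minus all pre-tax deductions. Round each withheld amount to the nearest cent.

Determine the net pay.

Healthcare FSA: $104.04
Dependent care FSA: $93.37
Pre-tax total = $104.04 + $93.37 = $197.41
Taxable wages = $2,387.96 − $197.41 = $2,190.55
Federal tax withheld: $2,190.55 × 0.225 = $492.87
City income tax: $2,190.55 × 0.01 = $21.91
State withholding: $2,190.55 × 0.0256 = $56.08
State unemployment insurance (employee share): $2,387.96 × 0.0042 = $10.03
Social Security (OASDI): $2,387.96 × 0.0456 = $108.89
Parking fee: $41.05
Dental plan: $231.85
(Employer's $491.59 toward parking fee is not withheld from the employee.)
Total deductions = $104.04 + $93.37 + $492.87 + $21.91 + $56.08 + $10.03 + $108.89 + $41.05 + $231.85 = $1,160.09
Net pay = $2,387.96 − $1,160.09 = $1,227.87

$1,227.87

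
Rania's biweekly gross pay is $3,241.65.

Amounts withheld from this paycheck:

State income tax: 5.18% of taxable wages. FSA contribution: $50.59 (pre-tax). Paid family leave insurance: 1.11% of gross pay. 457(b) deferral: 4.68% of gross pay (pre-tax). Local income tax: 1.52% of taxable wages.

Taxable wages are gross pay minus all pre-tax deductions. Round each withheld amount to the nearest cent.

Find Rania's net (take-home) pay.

FSA contribution: $50.59
457(b) deferral: $3,241.65 × 0.0468 = $151.71
Pre-tax total = $50.59 + $151.71 = $202.30
Taxable wages = $3,241.65 − $202.30 = $3,039.35
State income tax: $3,039.35 × 0.0518 = $157.44
Local income tax: $3,039.35 × 0.0152 = $46.20
Paid family leave insurance: $3,241.65 × 0.0111 = $35.98
Total deductions = $50.59 + $151.71 + $157.44 + $46.20 + $35.98 = $441.92
Net pay = $3,241.65 − $441.92 = $2,799.73

$2,799.73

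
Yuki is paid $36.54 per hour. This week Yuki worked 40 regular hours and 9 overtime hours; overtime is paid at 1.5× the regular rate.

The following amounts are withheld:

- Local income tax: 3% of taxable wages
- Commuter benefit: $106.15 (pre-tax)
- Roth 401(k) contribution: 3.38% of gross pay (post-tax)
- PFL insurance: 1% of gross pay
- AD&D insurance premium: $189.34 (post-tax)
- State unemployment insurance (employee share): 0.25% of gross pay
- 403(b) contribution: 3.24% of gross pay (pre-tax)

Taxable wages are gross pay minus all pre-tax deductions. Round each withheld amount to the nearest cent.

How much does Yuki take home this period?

$1451.98

Regular pay: 40 × $36.54 = $1461.60
Overtime pay: 9 × $36.54 × 1.5 = $493.29
Gross pay = $1461.60 + $493.29 = $1954.89
Commuter benefit: $106.15
403(b) contribution: $1954.89 × 0.0324 = $63.34
Pre-tax total = $106.15 + $63.34 = $169.49
Taxable wages = $1954.89 − $169.49 = $1785.40
Local income tax: $1785.40 × 0.03 = $53.56
PFL insurance: $1954.89 × 0.01 = $19.55
State unemployment insurance (employee share): $1954.89 × 0.0025 = $4.89
Roth 401(k) contribution: $1954.89 × 0.0338 = $66.08
AD&D insurance premium: $189.34
Total deductions = $106.15 + $63.34 + $53.56 + $19.55 + $4.89 + $66.08 + $189.34 = $502.91
Net pay = $1954.89 − $502.91 = $1451.98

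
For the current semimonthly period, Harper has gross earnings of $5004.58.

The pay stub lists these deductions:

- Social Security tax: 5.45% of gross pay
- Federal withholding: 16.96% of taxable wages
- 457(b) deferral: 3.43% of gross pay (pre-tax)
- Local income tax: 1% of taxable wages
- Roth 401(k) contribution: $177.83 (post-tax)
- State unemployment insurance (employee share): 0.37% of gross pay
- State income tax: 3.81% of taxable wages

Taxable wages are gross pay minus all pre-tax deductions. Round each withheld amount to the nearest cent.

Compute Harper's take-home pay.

457(b) deferral: $5004.58 × 0.0343 = $171.66
Taxable wages = $5004.58 − $171.66 = $4832.92
State income tax: $4832.92 × 0.0381 = $184.13
Federal withholding: $4832.92 × 0.1696 = $819.66
Local income tax: $4832.92 × 0.01 = $48.33
Social Security tax: $5004.58 × 0.0545 = $272.75
State unemployment insurance (employee share): $5004.58 × 0.0037 = $18.52
Roth 401(k) contribution: $177.83
Total deductions = $171.66 + $184.13 + $819.66 + $48.33 + $272.75 + $18.52 + $177.83 = $1692.88
Net pay = $5004.58 − $1692.88 = $3311.70

$3311.70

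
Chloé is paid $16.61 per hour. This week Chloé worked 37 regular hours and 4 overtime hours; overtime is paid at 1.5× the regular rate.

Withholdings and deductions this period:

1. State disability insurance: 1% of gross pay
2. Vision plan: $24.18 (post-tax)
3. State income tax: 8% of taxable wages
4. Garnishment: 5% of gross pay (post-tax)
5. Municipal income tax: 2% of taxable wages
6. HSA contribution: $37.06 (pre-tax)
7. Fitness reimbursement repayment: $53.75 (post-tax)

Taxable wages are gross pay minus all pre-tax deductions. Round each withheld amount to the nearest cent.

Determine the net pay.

$488.68

Regular pay: 37 × $16.61 = $614.57
Overtime pay: 4 × $16.61 × 1.5 = $99.66
Gross pay = $614.57 + $99.66 = $714.23
HSA contribution: $37.06
Taxable wages = $714.23 − $37.06 = $677.17
State income tax: $677.17 × 0.08 = $54.17
Municipal income tax: $677.17 × 0.02 = $13.54
State disability insurance: $714.23 × 0.01 = $7.14
Garnishment: $714.23 × 0.05 = $35.71
Fitness reimbursement repayment: $53.75
Vision plan: $24.18
Total deductions = $37.06 + $54.17 + $13.54 + $7.14 + $35.71 + $53.75 + $24.18 = $225.55
Net pay = $714.23 − $225.55 = $488.68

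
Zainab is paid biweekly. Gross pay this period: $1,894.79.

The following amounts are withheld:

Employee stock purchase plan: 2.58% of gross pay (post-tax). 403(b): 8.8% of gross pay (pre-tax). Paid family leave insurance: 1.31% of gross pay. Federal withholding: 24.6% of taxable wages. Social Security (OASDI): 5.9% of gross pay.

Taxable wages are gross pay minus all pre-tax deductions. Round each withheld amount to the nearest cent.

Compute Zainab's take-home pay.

$1,117.45

403(b): $1,894.79 × 0.088 = $166.74
Taxable wages = $1,894.79 − $166.74 = $1,728.05
Federal withholding: $1,728.05 × 0.246 = $425.10
Social Security (OASDI): $1,894.79 × 0.059 = $111.79
Paid family leave insurance: $1,894.79 × 0.0131 = $24.82
Employee stock purchase plan: $1,894.79 × 0.0258 = $48.89
Total deductions = $166.74 + $425.10 + $111.79 + $24.82 + $48.89 = $777.34
Net pay = $1,894.79 − $777.34 = $1,117.45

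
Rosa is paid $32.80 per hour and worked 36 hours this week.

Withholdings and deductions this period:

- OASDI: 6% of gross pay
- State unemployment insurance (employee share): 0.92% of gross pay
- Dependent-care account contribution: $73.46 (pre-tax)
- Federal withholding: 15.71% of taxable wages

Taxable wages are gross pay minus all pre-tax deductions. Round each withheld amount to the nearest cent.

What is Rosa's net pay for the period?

$851.67

Gross pay: 36 × $32.80 = $1,180.80
Dependent-care account contribution: $73.46
Taxable wages = $1,180.80 − $73.46 = $1,107.34
Federal withholding: $1,107.34 × 0.1571 = $173.96
State unemployment insurance (employee share): $1,180.80 × 0.0092 = $10.86
OASDI: $1,180.80 × 0.06 = $70.85
Total deductions = $73.46 + $173.96 + $10.86 + $70.85 = $329.13
Net pay = $1,180.80 − $329.13 = $851.67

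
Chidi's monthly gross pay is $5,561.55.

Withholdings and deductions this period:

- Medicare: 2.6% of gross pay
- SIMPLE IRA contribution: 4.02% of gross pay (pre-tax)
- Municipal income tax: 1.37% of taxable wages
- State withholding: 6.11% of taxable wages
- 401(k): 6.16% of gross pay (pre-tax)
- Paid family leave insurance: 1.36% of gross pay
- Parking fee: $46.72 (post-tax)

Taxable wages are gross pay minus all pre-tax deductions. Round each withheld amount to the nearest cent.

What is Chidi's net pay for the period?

$4,354.77

401(k): $5,561.55 × 0.0616 = $342.59
SIMPLE IRA contribution: $5,561.55 × 0.0402 = $223.57
Pre-tax total = $342.59 + $223.57 = $566.16
Taxable wages = $5,561.55 − $566.16 = $4,995.39
Municipal income tax: $4,995.39 × 0.0137 = $68.44
State withholding: $4,995.39 × 0.0611 = $305.22
Medicare: $5,561.55 × 0.026 = $144.60
Paid family leave insurance: $5,561.55 × 0.0136 = $75.64
Parking fee: $46.72
Total deductions = $342.59 + $223.57 + $68.44 + $305.22 + $144.60 + $75.64 + $46.72 = $1,206.78
Net pay = $5,561.55 − $1,206.78 = $4,354.77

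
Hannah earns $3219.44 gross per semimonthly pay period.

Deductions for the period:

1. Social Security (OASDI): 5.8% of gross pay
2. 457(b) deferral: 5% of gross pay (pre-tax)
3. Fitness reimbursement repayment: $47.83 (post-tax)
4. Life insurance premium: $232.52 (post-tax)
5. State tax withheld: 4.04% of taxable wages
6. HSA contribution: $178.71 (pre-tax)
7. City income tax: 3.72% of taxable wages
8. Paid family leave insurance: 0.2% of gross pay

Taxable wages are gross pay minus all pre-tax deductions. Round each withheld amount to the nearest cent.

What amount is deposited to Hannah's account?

HSA contribution: $178.71
457(b) deferral: $3219.44 × 0.05 = $160.97
Pre-tax total = $178.71 + $160.97 = $339.68
Taxable wages = $3219.44 − $339.68 = $2879.76
State tax withheld: $2879.76 × 0.0404 = $116.34
City income tax: $2879.76 × 0.0372 = $107.13
Paid family leave insurance: $3219.44 × 0.002 = $6.44
Social Security (OASDI): $3219.44 × 0.058 = $186.73
Life insurance premium: $232.52
Fitness reimbursement repayment: $47.83
Total deductions = $178.71 + $160.97 + $116.34 + $107.13 + $6.44 + $186.73 + $232.52 + $47.83 = $1036.67
Net pay = $3219.44 − $1036.67 = $2182.77

$2182.77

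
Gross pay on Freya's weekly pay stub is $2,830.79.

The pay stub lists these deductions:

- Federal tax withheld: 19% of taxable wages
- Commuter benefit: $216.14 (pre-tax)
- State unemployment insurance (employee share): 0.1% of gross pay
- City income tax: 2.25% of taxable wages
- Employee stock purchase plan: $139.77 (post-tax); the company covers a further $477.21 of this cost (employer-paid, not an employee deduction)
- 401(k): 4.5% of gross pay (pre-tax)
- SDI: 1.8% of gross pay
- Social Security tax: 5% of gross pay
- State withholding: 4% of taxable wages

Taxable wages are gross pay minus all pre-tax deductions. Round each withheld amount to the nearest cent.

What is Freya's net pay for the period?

$1,524.14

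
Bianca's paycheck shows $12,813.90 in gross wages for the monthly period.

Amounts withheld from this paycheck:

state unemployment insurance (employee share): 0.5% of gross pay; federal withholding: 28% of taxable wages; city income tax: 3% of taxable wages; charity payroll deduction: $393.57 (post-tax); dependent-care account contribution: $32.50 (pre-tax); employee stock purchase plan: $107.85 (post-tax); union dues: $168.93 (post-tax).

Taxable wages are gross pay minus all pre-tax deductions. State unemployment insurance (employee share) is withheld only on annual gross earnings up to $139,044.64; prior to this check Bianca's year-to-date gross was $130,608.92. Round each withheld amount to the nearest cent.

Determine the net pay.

$8,106.64

Dependent-care account contribution: $32.50
Taxable wages = $12,813.90 − $32.50 = $12,781.40
Federal withholding: $12,781.40 × 0.28 = $3,578.79
City income tax: $12,781.40 × 0.03 = $383.44
State unemployment insurance (employee share): only $139,044.64 − $130,608.92 = $8,435.72 of this check is subject → $8,435.72 × 0.005 = $42.18
Union dues: $168.93
Charity payroll deduction: $393.57
Employee stock purchase plan: $107.85
Total deductions = $32.50 + $3,578.79 + $383.44 + $42.18 + $168.93 + $393.57 + $107.85 = $4,707.26
Net pay = $12,813.90 − $4,707.26 = $8,106.64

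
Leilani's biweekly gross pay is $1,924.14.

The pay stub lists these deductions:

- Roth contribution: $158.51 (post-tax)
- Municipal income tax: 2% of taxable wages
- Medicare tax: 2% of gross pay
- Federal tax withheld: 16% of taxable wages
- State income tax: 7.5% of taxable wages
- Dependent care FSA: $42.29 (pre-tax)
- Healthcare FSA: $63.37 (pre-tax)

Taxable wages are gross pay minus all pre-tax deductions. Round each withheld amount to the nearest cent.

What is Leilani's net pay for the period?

$1,157.77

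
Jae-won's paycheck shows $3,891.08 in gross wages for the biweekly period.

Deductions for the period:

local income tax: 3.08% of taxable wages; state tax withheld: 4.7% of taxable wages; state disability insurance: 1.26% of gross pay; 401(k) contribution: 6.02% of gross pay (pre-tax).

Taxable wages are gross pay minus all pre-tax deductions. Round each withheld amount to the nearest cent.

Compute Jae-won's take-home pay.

$3,323.31

401(k) contribution: $3,891.08 × 0.0602 = $234.24
Taxable wages = $3,891.08 − $234.24 = $3,656.84
State tax withheld: $3,656.84 × 0.047 = $171.87
Local income tax: $3,656.84 × 0.0308 = $112.63
State disability insurance: $3,891.08 × 0.0126 = $49.03
Total deductions = $234.24 + $171.87 + $112.63 + $49.03 = $567.77
Net pay = $3,891.08 − $567.77 = $3,323.31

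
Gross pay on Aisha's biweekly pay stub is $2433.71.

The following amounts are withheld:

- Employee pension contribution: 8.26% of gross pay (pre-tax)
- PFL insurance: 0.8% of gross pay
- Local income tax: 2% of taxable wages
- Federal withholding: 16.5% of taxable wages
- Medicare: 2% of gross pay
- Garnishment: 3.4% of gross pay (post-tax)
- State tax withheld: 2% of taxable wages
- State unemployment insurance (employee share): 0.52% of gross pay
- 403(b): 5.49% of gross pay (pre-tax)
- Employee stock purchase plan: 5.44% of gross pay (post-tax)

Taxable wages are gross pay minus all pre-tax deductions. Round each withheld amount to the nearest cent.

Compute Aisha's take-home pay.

$1372.83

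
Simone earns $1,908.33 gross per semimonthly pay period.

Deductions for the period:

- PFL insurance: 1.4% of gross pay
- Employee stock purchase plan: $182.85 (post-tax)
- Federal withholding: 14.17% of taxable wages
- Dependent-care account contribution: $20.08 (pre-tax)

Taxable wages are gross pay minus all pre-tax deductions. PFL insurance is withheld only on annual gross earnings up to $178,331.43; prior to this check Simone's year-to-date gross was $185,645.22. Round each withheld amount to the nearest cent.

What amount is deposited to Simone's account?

Dependent-care account contribution: $20.08
Taxable wages = $1,908.33 − $20.08 = $1,888.25
Federal withholding: $1,888.25 × 0.1417 = $267.57
PFL insurance: annual cap $178,331.43 already reached (YTD $185,645.22), so $0.00
Employee stock purchase plan: $182.85
Total deductions = $20.08 + $267.57 + $0.00 + $182.85 = $470.50
Net pay = $1,908.33 − $470.50 = $1,437.83

$1,437.83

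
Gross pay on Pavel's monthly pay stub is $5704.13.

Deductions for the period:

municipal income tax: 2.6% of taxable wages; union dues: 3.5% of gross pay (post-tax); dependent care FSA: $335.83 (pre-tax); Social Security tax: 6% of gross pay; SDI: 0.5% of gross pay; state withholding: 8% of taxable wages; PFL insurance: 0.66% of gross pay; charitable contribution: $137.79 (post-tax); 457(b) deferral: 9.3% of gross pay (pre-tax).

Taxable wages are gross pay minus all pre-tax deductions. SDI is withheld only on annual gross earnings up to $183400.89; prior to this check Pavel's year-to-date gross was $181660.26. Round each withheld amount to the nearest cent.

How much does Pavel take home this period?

Dependent care FSA: $335.83
457(b) deferral: $5704.13 × 0.093 = $530.48
Pre-tax total = $335.83 + $530.48 = $866.31
Taxable wages = $5704.13 − $866.31 = $4837.82
Municipal income tax: $4837.82 × 0.026 = $125.78
State withholding: $4837.82 × 0.08 = $387.03
SDI: only $183400.89 − $181660.26 = $1740.63 of this check is subject → $1740.63 × 0.005 = $8.70
Social Security tax: $5704.13 × 0.06 = $342.25
PFL insurance: $5704.13 × 0.0066 = $37.65
Charitable contribution: $137.79
Union dues: $5704.13 × 0.035 = $199.64
Total deductions = $335.83 + $530.48 + $125.78 + $387.03 + $8.70 + $342.25 + $37.65 + $137.79 + $199.64 = $2105.15
Net pay = $5704.13 − $2105.15 = $3598.98

$3598.98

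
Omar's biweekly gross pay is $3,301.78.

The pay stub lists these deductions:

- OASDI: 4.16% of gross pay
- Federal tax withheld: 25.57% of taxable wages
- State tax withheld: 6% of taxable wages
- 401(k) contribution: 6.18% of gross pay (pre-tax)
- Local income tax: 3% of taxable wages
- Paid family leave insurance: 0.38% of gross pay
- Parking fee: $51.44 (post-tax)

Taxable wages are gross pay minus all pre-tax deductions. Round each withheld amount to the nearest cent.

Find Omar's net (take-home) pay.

$1,825.51

401(k) contribution: $3,301.78 × 0.0618 = $204.05
Taxable wages = $3,301.78 − $204.05 = $3,097.73
Local income tax: $3,097.73 × 0.03 = $92.93
State tax withheld: $3,097.73 × 0.06 = $185.86
Federal tax withheld: $3,097.73 × 0.2557 = $792.09
Paid family leave insurance: $3,301.78 × 0.0038 = $12.55
OASDI: $3,301.78 × 0.0416 = $137.35
Parking fee: $51.44
Total deductions = $204.05 + $92.93 + $185.86 + $792.09 + $12.55 + $137.35 + $51.44 = $1,476.27
Net pay = $3,301.78 − $1,476.27 = $1,825.51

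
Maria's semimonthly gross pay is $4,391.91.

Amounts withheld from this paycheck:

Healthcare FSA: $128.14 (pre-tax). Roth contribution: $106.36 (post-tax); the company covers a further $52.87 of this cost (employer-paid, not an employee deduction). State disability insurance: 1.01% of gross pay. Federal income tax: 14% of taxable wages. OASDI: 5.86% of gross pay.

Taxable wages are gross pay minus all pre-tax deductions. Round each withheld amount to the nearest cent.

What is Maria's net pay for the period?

Healthcare FSA: $128.14
Taxable wages = $4,391.91 − $128.14 = $4,263.77
Federal income tax: $4,263.77 × 0.14 = $596.93
State disability insurance: $4,391.91 × 0.0101 = $44.36
OASDI: $4,391.91 × 0.0586 = $257.37
Roth contribution: $106.36
(Employer's $52.87 toward Roth contribution is not withheld from the employee.)
Total deductions = $128.14 + $596.93 + $44.36 + $257.37 + $106.36 = $1,133.16
Net pay = $4,391.91 − $1,133.16 = $3,258.75

$3,258.75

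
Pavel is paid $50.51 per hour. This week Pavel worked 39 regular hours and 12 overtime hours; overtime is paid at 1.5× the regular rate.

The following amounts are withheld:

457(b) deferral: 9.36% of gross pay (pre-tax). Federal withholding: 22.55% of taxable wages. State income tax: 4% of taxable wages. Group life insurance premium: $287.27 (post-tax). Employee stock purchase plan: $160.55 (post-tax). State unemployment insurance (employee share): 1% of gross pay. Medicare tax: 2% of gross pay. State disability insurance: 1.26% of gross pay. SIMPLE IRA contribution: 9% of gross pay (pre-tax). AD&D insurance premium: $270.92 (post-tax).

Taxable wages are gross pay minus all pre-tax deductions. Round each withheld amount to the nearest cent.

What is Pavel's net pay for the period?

Regular pay: 39 × $50.51 = $1,969.89
Overtime pay: 12 × $50.51 × 1.5 = $909.18
Gross pay = $1,969.89 + $909.18 = $2,879.07
SIMPLE IRA contribution: $2,879.07 × 0.09 = $259.12
457(b) deferral: $2,879.07 × 0.0936 = $269.48
Pre-tax total = $259.12 + $269.48 = $528.60
Taxable wages = $2,879.07 − $528.60 = $2,350.47
State income tax: $2,350.47 × 0.04 = $94.02
Federal withholding: $2,350.47 × 0.2255 = $530.03
State disability insurance: $2,879.07 × 0.0126 = $36.28
Medicare tax: $2,879.07 × 0.02 = $57.58
State unemployment insurance (employee share): $2,879.07 × 0.01 = $28.79
AD&D insurance premium: $270.92
Employee stock purchase plan: $160.55
Group life insurance premium: $287.27
Total deductions = $259.12 + $269.48 + $94.02 + $530.03 + $36.28 + $57.58 + $28.79 + $270.92 + $160.55 + $287.27 = $1,994.04
Net pay = $2,879.07 − $1,994.04 = $885.03

$885.03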